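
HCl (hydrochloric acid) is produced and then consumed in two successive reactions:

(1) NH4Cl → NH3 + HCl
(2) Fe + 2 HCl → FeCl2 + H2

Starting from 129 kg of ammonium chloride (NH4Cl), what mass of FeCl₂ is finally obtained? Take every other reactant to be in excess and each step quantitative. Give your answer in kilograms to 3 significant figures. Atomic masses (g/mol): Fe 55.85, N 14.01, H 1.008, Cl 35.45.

M(NH4Cl) = 14.01 + 4(1.008) + 35.45 = 53.492 g/mol.
M(FeCl2) = 55.85 + 2(35.45) = 126.75 g/mol.
129 kg = 129000 g.
n(NH4Cl) = 129000 / 53.492 = 2412 mol.
Step 1 gives a 1:1 ratio of NH4Cl to HCl, so n(HCl) = 2412 mol.
In step 2 the HCl:FeCl2 ratio is 2:1, so n(FeCl2) = 1206 mol.
Mass of FeCl2 = 1206 × 126.75 = 152800 g = 153 kg.

153 kg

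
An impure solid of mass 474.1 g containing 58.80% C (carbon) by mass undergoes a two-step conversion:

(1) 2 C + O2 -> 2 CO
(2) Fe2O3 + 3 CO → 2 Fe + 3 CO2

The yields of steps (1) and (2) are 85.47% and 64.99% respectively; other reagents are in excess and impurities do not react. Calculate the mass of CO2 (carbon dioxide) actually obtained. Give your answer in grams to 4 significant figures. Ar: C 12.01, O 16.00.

567.4 g

Pure C = 474.1 × 0.5880 = 278.77 g.
M(C) = 12.01 g/mol.
M(CO2) = 12.01 + 2(16.00) = 44.01 g/mol.
n(C) = 278.77 / 12.01 = 23.212 mol.
Step 1 (C:CO = 2:2): theoretical n(CO) = 23.212 mol; at 85.47% yield, n(CO) = 19.839 mol.
Step 2 (CO:CO2 = 3:3): theoretical n(CO2) = 19.839 mol, so theoretical mass = 19.839 × 44.01 = 873.11 g.
At 64.99% yield, actual mass of CO2 = 873.11 × 0.6499 = 567.43 g.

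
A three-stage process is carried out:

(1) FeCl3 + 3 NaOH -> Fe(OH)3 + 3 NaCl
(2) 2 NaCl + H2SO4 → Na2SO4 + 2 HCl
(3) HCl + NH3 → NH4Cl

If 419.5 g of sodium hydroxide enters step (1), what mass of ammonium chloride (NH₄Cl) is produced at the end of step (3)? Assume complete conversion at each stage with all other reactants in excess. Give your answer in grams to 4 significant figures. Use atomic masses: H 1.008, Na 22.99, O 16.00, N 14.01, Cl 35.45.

M(NaOH) = 22.99 + 16.00 + 1.008 = 39.998 g/mol.
M(NH4Cl) = 14.01 + 4(1.008) + 35.45 = 53.492 g/mol.
n(NaOH) = 419.5 / 39.998 = 10.488 mol.
Reaction (1): NaOH→NaCl ratio 3:3 ⇒ n(NaCl) = 10.488 mol.
Reaction (2): NaCl→HCl ratio 2:2 ⇒ n(HCl) = 10.488 mol.
Reaction (3): HCl→NH4Cl ratio 1:1 ⇒ n(NH4Cl) = 10.488 mol.
Mass of NH4Cl = 10.488 × 53.492 = 561.03 g.

561.0 g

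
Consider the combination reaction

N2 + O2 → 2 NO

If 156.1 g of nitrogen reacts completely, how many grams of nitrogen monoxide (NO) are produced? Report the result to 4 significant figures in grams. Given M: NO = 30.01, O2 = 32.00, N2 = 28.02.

n(N2) = 156.10 g / 28.02 g/mol = 5.5710 mol.
From the equation the N2:NO mole ratio is 1:2, so n(NO) = 5.5710 × 2/1 = 11.142 mol.
Mass of NO = 11.142 mol × 30.01 g/mol = 334.37 g.

334.4 g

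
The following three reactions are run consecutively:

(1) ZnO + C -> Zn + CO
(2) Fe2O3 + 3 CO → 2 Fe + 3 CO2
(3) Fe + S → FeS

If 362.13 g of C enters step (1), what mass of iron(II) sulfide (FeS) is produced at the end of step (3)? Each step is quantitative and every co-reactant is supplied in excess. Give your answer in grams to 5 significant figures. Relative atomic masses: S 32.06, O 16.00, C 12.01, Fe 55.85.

M(C) = 12.01 g/mol.
M(FeS) = 55.85 + 32.06 = 87.91 g/mol.
n(C) = 362.13 / 12.01 = 30.1524 mol.
Reaction (1): C→CO ratio 1:1 ⇒ n(CO) = 30.1524 mol.
Reaction (2): CO→Fe ratio 3:2 ⇒ n(Fe) = 20.1016 mol.
Reaction (3): Fe→FeS ratio 1:1 ⇒ n(FeS) = 20.1016 mol.
Mass of FeS = 20.1016 × 87.91 = 1767.13 g.

1767.1 g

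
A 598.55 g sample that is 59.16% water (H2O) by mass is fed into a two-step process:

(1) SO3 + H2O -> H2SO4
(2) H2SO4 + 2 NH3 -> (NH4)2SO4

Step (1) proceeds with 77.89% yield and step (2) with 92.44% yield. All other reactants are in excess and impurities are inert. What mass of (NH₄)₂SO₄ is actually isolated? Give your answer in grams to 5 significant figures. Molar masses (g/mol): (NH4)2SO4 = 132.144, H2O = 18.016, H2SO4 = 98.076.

1870.1 g

Pure H2O = 598.55 × 0.5916 = 354.102 g.
n(H2O) = 354.102 / 18.016 = 19.6549 mol.
Step 1 (H2O:H2SO4 = 1:1): theoretical n(H2SO4) = 19.6549 mol; at 77.89% yield, n(H2SO4) = 15.3092 mol.
Step 2 (H2SO4:(NH4)2SO4 = 1:1): theoretical n((NH4)2SO4) = 15.3092 mol, so theoretical mass = 15.3092 × 132.144 = 2023.02 g.
At 92.44% yield, actual mass of (NH4)2SO4 = 2023.02 × 0.9244 = 1870.08 g.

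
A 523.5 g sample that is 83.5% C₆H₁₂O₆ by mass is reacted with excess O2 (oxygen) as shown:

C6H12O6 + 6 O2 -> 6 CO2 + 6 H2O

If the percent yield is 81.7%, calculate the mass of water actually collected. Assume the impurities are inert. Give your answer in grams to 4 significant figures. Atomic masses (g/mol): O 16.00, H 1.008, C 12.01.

214.3 g

Pure C6H12O6 available = 523.5 g × 0.835 = 437.12 g.
M(C6H12O6) = 6(12.01) + 12(1.008) + 6(16.00) = 180.156 g/mol.
M(H2O) = 2(1.008) + 16.00 = 18.016 g/mol.
n(C6H12O6) = 437.12 g / 180.156 g/mol = 2.4264 mol.
From the equation the C6H12O6:H2O mole ratio is 1:6, so n(H2O) = 2.4264 × 6/1 = 14.558 mol.
Mass of H2O = 14.558 mol × 18.016 g/mol = 262.28 g.
Actual mass collected = 262.28 g × 0.817 = 214.28 g.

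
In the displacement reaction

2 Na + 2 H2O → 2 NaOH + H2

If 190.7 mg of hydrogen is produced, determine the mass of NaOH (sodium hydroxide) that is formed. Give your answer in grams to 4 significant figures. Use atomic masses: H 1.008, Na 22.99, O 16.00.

7.567 g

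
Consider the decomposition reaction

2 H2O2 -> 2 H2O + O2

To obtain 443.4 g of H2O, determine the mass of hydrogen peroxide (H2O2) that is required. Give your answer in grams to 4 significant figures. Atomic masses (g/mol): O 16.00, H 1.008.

M(H2O) = 2(1.008) + 16.00 = 18.016 g/mol.
M(H2O2) = 2(1.008) + 2(16.00) = 34.016 g/mol.
n(H2O) = 443.40 g / 18.016 g/mol = 24.611 mol.
From the equation the H2O:H2O2 mole ratio is 2:2, so n(H2O2) = 24.611 × 2/2 = 24.611 mol.
Mass of H2O2 = 24.611 mol × 34.016 g/mol = 837.18 g.

837.2 g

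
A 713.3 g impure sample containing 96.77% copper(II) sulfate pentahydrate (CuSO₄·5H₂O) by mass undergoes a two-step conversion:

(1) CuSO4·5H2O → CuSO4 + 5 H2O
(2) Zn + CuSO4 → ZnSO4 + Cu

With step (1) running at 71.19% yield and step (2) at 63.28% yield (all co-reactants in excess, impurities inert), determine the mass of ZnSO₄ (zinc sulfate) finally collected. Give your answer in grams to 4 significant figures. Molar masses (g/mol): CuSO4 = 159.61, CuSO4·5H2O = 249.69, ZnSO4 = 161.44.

201.1 g

Pure CuSO4·5H2O = 713.3 × 0.9677 = 690.26 g.
n(CuSO4·5H2O) = 690.26 / 249.69 = 2.7645 mol.
Step 1 (CuSO4·5H2O:CuSO4 = 1:1): theoretical n(CuSO4) = 2.7645 mol; at 71.19% yield, n(CuSO4) = 1.9680 mol.
Step 2 (CuSO4:ZnSO4 = 1:1): theoretical n(ZnSO4) = 1.9680 mol, so theoretical mass = 1.9680 × 161.44 = 317.72 g.
At 63.28% yield, actual mass of ZnSO4 = 317.72 × 0.6328 = 201.05 g.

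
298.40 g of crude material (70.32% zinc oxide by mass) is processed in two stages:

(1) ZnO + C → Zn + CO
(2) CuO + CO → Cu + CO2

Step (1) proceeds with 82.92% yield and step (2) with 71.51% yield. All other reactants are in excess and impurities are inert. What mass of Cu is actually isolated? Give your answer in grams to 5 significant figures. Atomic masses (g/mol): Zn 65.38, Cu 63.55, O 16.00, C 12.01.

97.163 g

Pure ZnO = 298.40 × 0.7032 = 209.835 g.
M(ZnO) = 65.38 + 16.00 = 81.38 g/mol.
M(Cu) = 63.55 g/mol.
n(ZnO) = 209.835 / 81.38 = 2.57846 mol.
Step 1 (ZnO:CO = 1:1): theoretical n(CO) = 2.57846 mol; at 82.92% yield, n(CO) = 2.13806 mol.
Step 2 (CO:Cu = 1:1): theoretical n(Cu) = 2.13806 mol, so theoretical mass = 2.13806 × 63.55 = 135.874 g.
At 71.51% yield, actual mass of Cu = 135.874 × 0.7151 = 97.1632 g.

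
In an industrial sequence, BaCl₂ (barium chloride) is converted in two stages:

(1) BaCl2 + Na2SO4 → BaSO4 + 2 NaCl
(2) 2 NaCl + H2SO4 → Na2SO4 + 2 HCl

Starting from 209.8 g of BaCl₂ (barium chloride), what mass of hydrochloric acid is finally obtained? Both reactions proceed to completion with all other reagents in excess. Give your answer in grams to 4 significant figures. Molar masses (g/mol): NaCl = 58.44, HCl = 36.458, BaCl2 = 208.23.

n(BaCl2) = 209.80 / 208.23 = 1.0075 mol.
Step 1 gives a 1:2 ratio of BaCl2 to NaCl, so n(NaCl) = 2.0151 mol.
In step 2 the NaCl:HCl ratio is 2:2, so n(HCl) = 2.0151 mol.
Mass of HCl = 2.0151 × 36.458 = 73.466 g.

73.47 g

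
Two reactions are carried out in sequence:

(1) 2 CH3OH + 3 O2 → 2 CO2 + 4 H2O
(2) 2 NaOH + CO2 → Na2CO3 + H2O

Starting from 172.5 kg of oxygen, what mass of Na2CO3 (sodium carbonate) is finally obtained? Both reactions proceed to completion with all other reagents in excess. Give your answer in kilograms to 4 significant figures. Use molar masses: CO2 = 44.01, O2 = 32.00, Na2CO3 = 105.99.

380.9 kg

172.5 kg = 172500 g.
n(O2) = 172500 / 32.00 = 5390.6 mol.
Step 1 gives a 3:2 ratio of O2 to CO2, so n(CO2) = 3593.8 mol.
In step 2 the CO2:Na2CO3 ratio is 1:1, so n(Na2CO3) = 3593.8 mol.
Mass of Na2CO3 = 3593.8 × 105.99 = 380900 g = 380.9 kg.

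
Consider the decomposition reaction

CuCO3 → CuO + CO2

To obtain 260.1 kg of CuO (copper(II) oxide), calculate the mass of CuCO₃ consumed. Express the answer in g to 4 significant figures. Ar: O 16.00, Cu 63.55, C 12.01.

M(CuO) = 63.55 + 16.00 = 79.55 g/mol.
M(CuCO3) = 63.55 + 12.01 + 3(16.00) = 123.56 g/mol.
Convert: 260.1 kg = 260100 g.
n(CuO) = 260100 g / 79.55 g/mol = 3269.6 mol.
From the equation the CuO:CuCO3 mole ratio is 1:1, so n(CuCO3) = 3269.6 × 1/1 = 3269.6 mol.
Mass of CuCO3 = 3269.6 mol × 123.56 g/mol = 404000 g.

404000 g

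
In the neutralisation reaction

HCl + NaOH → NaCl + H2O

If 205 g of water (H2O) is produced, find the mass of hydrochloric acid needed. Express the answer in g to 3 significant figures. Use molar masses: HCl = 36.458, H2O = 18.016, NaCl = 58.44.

n(H2O) = 205.0 g / 18.016 g/mol = 11.38 mol.
From the equation the H2O:HCl mole ratio is 1:1, so n(HCl) = 11.38 × 1/1 = 11.38 mol.
Mass of HCl = 11.38 mol × 36.458 g/mol = 414.8 g.

415 g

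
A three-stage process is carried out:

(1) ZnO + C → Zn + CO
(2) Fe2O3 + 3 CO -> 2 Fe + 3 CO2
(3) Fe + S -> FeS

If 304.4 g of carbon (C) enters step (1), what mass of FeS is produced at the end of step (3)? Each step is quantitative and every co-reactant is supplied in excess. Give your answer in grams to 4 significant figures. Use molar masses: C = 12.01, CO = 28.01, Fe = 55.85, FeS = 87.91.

1485 g

n(C) = 304.4 / 12.01 = 25.346 mol.
Reaction (1): C→CO ratio 1:1 ⇒ n(CO) = 25.346 mol.
Reaction (2): CO→Fe ratio 3:2 ⇒ n(Fe) = 16.897 mol.
Reaction (3): Fe→FeS ratio 1:1 ⇒ n(FeS) = 16.897 mol.
Mass of FeS = 16.897 × 87.91 = 1485.4 g.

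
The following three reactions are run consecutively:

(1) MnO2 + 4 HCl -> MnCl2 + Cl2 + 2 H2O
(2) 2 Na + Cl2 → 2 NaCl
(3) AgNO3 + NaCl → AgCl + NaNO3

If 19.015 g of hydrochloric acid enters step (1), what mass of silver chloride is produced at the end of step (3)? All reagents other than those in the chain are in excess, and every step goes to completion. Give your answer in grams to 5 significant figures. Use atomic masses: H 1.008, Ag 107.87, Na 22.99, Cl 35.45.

M(HCl) = 1.008 + 35.45 = 36.458 g/mol.
M(AgCl) = 107.87 + 35.45 = 143.32 g/mol.
n(HCl) = 19.015 / 36.458 = 0.521559 mol.
Reaction (1): HCl→Cl2 ratio 4:1 ⇒ n(Cl2) = 0.130390 mol.
Reaction (2): Cl2→NaCl ratio 1:2 ⇒ n(NaCl) = 0.260780 mol.
Reaction (3): NaCl→AgCl ratio 1:1 ⇒ n(AgCl) = 0.260780 mol.
Mass of AgCl = 0.260780 × 143.32 = 37.3749 g.

37.375 g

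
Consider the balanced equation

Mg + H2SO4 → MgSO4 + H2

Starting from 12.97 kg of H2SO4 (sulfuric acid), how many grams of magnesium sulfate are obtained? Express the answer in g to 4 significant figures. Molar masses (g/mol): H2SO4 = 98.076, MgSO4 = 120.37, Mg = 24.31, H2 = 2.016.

Convert: 12.97 kg = 12970 g.
n(H2SO4) = 12970 g / 98.076 g/mol = 132.24 mol.
From the equation the H2SO4:MgSO4 mole ratio is 1:1, so n(MgSO4) = 132.24 × 1/1 = 132.24 mol.
Mass of MgSO4 = 132.24 mol × 120.37 g/mol = 15918 g.

15920 g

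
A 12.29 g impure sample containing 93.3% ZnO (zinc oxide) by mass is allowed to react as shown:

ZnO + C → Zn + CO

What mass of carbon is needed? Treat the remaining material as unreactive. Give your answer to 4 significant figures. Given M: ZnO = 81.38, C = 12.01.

1.692 g

Mass of pure ZnO = 12.29 g × 0.933 = 11.467 g.
n(ZnO) = 11.467 g / 81.38 g/mol = 0.14090 mol.
From the equation the ZnO:C mole ratio is 1:1, so n(C) = 0.14090 × 1/1 = 0.14090 mol.
Mass of C = 0.14090 mol × 12.01 g/mol = 1.6922 g.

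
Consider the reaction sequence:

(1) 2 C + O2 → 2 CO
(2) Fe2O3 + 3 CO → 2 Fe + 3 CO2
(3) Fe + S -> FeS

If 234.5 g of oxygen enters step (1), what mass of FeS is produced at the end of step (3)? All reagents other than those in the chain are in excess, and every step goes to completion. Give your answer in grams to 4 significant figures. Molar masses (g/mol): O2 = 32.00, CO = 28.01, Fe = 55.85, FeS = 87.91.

859.0 g

n(O2) = 234.5 / 32.00 = 7.3281 mol.
Reaction (1): O2→CO ratio 1:2 ⇒ n(CO) = 14.656 mol.
Reaction (2): CO→Fe ratio 3:2 ⇒ n(Fe) = 9.7708 mol.
Reaction (3): Fe→FeS ratio 1:1 ⇒ n(FeS) = 9.7708 mol.
Mass of FeS = 9.7708 × 87.91 = 858.95 g.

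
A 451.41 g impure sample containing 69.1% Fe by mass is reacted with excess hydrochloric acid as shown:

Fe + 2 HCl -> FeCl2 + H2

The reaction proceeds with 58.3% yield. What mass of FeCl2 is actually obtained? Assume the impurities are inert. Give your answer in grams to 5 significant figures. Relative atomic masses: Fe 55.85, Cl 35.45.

Pure Fe available = 451.41 g × 0.691 = 311.924 g.
M(Fe) = 55.85 g/mol.
M(FeCl2) = 55.85 + 2(35.45) = 126.75 g/mol.
n(Fe) = 311.924 g / 55.85 g/mol = 5.58504 mol.
From the equation the Fe:FeCl2 mole ratio is 1:1, so n(FeCl2) = 5.58504 × 1/1 = 5.58504 mol.
Mass of FeCl2 = 5.58504 mol × 126.75 g/mol = 707.903 g.
Actual mass collected = 707.903 g × 0.583 = 412.708 g.

412.71 g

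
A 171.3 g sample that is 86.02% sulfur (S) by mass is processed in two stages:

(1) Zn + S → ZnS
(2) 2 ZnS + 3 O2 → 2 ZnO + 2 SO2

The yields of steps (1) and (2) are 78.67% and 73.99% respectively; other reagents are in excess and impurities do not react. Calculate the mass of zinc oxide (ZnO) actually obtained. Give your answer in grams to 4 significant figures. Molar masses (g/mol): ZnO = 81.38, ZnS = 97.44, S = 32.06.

217.7 g

Pure S = 171.3 × 0.8602 = 147.35 g.
n(S) = 147.35 / 32.06 = 4.5961 mol.
Step 1 (S:ZnS = 1:1): theoretical n(ZnS) = 4.5961 mol; at 78.67% yield, n(ZnS) = 3.6158 mol.
Step 2 (ZnS:ZnO = 2:2): theoretical n(ZnO) = 3.6158 mol, so theoretical mass = 3.6158 × 81.38 = 294.25 g.
At 73.99% yield, actual mass of ZnO = 294.25 × 0.7399 = 217.72 g.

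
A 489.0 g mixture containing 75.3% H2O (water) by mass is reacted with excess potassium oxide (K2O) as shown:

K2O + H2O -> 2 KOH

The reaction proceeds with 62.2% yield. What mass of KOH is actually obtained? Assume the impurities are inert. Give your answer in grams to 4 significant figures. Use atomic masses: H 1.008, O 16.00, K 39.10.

1427 g

Pure H2O available = 489.0 g × 0.753 = 368.22 g.
M(H2O) = 2(1.008) + 16.00 = 18.016 g/mol.
M(KOH) = 39.10 + 16.00 + 1.008 = 56.108 g/mol.
n(H2O) = 368.22 g / 18.016 g/mol = 20.438 mol.
From the equation the H2O:KOH mole ratio is 1:2, so n(KOH) = 20.438 × 2/1 = 40.877 mol.
Mass of KOH = 40.877 mol × 56.108 g/mol = 2293.5 g.
Actual mass collected = 2293.5 g × 0.622 = 1426.6 g.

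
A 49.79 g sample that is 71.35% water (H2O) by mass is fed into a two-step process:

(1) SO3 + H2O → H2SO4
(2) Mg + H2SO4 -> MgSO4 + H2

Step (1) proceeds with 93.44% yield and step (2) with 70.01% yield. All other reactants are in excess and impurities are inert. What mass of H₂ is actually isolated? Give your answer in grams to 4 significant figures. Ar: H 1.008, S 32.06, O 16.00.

2.601 g

Pure H2O = 49.79 × 0.7135 = 35.525 g.
M(H2O) = 2(1.008) + 16.00 = 18.016 g/mol.
M(H2) = 2(1.008) = 2.016 g/mol.
n(H2O) = 35.525 / 18.016 = 1.9719 mol.
Step 1 (H2O:H2SO4 = 1:1): theoretical n(H2SO4) = 1.9719 mol; at 93.44% yield, n(H2SO4) = 1.8425 mol.
Step 2 (H2SO4:H2 = 1:1): theoretical n(H2) = 1.8425 mol, so theoretical mass = 1.8425 × 2.016 = 3.7145 g.
At 70.01% yield, actual mass of H2 = 3.7145 × 0.7001 = 2.6005 g.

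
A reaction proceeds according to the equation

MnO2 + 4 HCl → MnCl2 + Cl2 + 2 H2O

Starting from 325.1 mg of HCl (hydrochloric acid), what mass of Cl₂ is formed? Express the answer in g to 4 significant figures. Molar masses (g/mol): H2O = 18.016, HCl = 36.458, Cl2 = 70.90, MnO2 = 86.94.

Convert: 325.1 mg = 0.32510 g.
n(HCl) = 0.32510 g / 36.458 g/mol = 0.0089171 mol.
From the equation the HCl:Cl2 mole ratio is 4:1, so n(Cl2) = 0.0089171 × 1/4 = 0.0022293 mol.
Mass of Cl2 = 0.0022293 mol × 70.90 g/mol = 0.15806 g.

0.1581 g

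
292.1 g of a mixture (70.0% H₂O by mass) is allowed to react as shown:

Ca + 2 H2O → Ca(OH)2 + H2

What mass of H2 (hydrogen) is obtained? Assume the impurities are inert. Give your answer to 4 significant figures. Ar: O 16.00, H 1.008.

11.44 g

Mass of pure H2O = 292.1 g × 0.700 = 204.47 g.
M(H2O) = 2(1.008) + 16.00 = 18.016 g/mol.
M(H2) = 2(1.008) = 2.016 g/mol.
n(H2O) = 204.47 g / 18.016 g/mol = 11.349 mol.
From the equation the H2O:H2 mole ratio is 2:1, so n(H2) = 11.349 × 1/2 = 5.6747 mol.
Mass of H2 = 5.6747 mol × 2.016 g/mol = 11.440 g.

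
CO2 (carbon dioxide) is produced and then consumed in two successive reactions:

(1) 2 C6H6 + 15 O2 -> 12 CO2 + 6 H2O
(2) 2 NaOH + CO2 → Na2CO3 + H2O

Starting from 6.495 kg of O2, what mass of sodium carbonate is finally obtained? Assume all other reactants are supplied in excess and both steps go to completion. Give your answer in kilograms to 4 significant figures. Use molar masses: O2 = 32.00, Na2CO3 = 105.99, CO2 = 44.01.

6.495 kg = 6495.0 g.
n(O2) = 6495.0 / 32.00 = 202.97 mol.
Step 1 gives a 15:12 ratio of O2 to CO2, so n(CO2) = 162.38 mol.
In step 2 the CO2:Na2CO3 ratio is 1:1, so n(Na2CO3) = 162.38 mol.
Mass of Na2CO3 = 162.38 × 105.99 = 17210 g = 17.21 kg.

17.21 kg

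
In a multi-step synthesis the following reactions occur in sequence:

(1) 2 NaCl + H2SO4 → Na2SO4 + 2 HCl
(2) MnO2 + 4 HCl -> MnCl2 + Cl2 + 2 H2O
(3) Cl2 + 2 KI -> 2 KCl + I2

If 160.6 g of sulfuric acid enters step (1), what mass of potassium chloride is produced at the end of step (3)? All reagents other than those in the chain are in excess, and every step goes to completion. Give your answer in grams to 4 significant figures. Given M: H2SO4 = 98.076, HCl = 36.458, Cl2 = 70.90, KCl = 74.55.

122.1 g

n(H2SO4) = 160.6 / 98.076 = 1.6375 mol.
Reaction (1): H2SO4→HCl ratio 1:2 ⇒ n(HCl) = 3.2750 mol.
Reaction (2): HCl→Cl2 ratio 4:1 ⇒ n(Cl2) = 0.81875 mol.
Reaction (3): Cl2→KCl ratio 1:2 ⇒ n(KCl) = 1.6375 mol.
Mass of KCl = 1.6375 × 74.55 = 122.08 g.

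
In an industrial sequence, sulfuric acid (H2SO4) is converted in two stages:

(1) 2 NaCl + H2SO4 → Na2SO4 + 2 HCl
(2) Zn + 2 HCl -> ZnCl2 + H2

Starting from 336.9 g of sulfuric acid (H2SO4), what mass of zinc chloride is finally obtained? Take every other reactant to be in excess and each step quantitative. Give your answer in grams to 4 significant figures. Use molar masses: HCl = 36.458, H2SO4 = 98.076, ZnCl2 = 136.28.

468.1 g

n(H2SO4) = 336.90 / 98.076 = 3.4351 mol.
Step 1 gives a 1:2 ratio of H2SO4 to HCl, so n(HCl) = 6.8702 mol.
In step 2 the HCl:ZnCl2 ratio is 2:1, so n(ZnCl2) = 3.4351 mol.
Mass of ZnCl2 = 3.4351 × 136.28 = 468.13 g.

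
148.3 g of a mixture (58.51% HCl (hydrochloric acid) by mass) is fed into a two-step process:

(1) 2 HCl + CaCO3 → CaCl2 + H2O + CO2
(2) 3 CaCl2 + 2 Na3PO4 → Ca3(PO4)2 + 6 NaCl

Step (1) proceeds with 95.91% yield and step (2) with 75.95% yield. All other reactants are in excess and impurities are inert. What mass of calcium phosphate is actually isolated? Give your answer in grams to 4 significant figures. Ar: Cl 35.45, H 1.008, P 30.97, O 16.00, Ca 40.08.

Pure HCl = 148.3 × 0.5851 = 86.770 g.
M(HCl) = 1.008 + 35.45 = 36.458 g/mol.
M(Ca3(PO4)2) = 3(40.08) + 2(30.97) + 8(16.00) = 310.18 g/mol.
n(HCl) = 86.770 / 36.458 = 2.3800 mol.
Step 1 (HCl:CaCl2 = 2:1): theoretical n(CaCl2) = 1.1900 mol; at 95.91% yield, n(CaCl2) = 1.1413 mol.
Step 2 (CaCl2:Ca3(PO4)2 = 3:1): theoretical n(Ca3(PO4)2) = 0.38044 mol, so theoretical mass = 0.38044 × 310.18 = 118.01 g.
At 75.95% yield, actual mass of Ca3(PO4)2 = 118.01 × 0.7595 = 89.626 g.

89.63 g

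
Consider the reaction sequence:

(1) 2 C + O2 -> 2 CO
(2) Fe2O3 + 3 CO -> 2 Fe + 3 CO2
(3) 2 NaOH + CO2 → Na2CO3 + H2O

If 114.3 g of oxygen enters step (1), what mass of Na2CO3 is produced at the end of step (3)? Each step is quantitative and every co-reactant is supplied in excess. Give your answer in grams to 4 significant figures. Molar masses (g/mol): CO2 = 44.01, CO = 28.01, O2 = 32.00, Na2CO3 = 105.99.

757.2 g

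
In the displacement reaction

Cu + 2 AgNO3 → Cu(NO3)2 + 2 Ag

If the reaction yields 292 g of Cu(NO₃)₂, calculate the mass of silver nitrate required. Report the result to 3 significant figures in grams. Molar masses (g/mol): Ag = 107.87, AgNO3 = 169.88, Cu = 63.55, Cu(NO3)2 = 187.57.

n(Cu(NO3)2) = 292.0 g / 187.57 g/mol = 1.557 mol.
From the equation the Cu(NO3)2:AgNO3 mole ratio is 1:2, so n(AgNO3) = 1.557 × 2/1 = 3.114 mol.
Mass of AgNO3 = 3.114 mol × 169.88 g/mol = 528.9 g.

529 g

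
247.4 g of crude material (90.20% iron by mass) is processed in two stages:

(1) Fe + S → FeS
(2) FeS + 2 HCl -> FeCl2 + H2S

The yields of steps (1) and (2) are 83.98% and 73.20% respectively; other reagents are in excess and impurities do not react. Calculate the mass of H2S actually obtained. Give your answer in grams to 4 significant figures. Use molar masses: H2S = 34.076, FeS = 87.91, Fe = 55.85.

Pure Fe = 247.4 × 0.9020 = 223.15 g.
n(Fe) = 223.15 / 55.85 = 3.9956 mol.
Step 1 (Fe:FeS = 1:1): theoretical n(FeS) = 3.9956 mol; at 83.98% yield, n(FeS) = 3.3555 mol.
Step 2 (FeS:H2S = 1:1): theoretical n(H2S) = 3.3555 mol, so theoretical mass = 3.3555 × 34.076 = 114.34 g.
At 73.20% yield, actual mass of H2S = 114.34 × 0.7320 = 83.699 g.

83.70 g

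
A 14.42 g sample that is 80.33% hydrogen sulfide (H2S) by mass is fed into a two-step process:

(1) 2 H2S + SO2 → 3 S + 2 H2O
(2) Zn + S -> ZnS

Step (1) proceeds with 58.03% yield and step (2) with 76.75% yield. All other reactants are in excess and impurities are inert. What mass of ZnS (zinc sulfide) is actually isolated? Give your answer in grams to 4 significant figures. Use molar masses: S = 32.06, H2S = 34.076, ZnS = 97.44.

Pure H2S = 14.42 × 0.8033 = 11.584 g.
n(H2S) = 11.584 / 34.076 = 0.33993 mol.
Step 1 (H2S:S = 2:3): theoretical n(S) = 0.50990 mol; at 58.03% yield, n(S) = 0.29590 mol.
Step 2 (S:ZnS = 1:1): theoretical n(ZnS) = 0.29590 mol, so theoretical mass = 0.29590 × 97.44 = 28.832 g.
At 76.75% yield, actual mass of ZnS = 28.832 × 0.7675 = 22.129 g.

22.13 g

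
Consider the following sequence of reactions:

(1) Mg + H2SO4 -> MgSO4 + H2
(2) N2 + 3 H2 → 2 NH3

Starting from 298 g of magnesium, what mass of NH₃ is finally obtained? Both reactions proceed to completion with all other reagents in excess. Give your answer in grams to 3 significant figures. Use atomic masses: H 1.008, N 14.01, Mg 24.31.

M(Mg) = 24.31 g/mol.
M(NH3) = 14.01 + 3(1.008) = 17.034 g/mol.
n(Mg) = 298.0 / 24.31 = 12.26 mol.
Step 1 gives a 1:1 ratio of Mg to H2, so n(H2) = 12.26 mol.
In step 2 the H2:NH3 ratio is 3:2, so n(NH3) = 8.172 mol.
Mass of NH3 = 8.172 × 17.034 = 139.2 g.

139 g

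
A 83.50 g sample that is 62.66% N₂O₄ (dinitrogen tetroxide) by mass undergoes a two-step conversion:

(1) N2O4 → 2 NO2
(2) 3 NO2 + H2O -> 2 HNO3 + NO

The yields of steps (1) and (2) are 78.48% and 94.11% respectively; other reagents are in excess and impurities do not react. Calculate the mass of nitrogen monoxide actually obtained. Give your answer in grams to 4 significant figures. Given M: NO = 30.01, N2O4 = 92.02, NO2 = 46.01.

8.402 g

Pure N2O4 = 83.50 × 0.6266 = 52.321 g.
n(N2O4) = 52.321 / 92.02 = 0.56858 mol.
Step 1 (N2O4:NO2 = 1:2): theoretical n(NO2) = 1.1372 mol; at 78.48% yield, n(NO2) = 0.89245 mol.
Step 2 (NO2:NO = 3:1): theoretical n(NO) = 0.29748 mol, so theoretical mass = 0.29748 × 30.01 = 8.9275 g.
At 94.11% yield, actual mass of NO = 8.9275 × 0.9411 = 8.4016 g.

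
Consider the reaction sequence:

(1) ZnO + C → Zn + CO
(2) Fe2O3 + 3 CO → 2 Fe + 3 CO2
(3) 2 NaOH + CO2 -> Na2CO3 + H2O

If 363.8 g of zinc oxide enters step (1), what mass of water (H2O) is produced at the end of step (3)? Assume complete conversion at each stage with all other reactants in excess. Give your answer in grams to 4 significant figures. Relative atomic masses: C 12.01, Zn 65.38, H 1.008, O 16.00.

80.54 g

M(ZnO) = 65.38 + 16.00 = 81.38 g/mol.
M(H2O) = 2(1.008) + 16.00 = 18.016 g/mol.
n(ZnO) = 363.8 / 81.38 = 4.4704 mol.
Reaction (1): ZnO→CO ratio 1:1 ⇒ n(CO) = 4.4704 mol.
Reaction (2): CO→CO2 ratio 3:3 ⇒ n(CO2) = 4.4704 mol.
Reaction (3): CO2→H2O ratio 1:1 ⇒ n(H2O) = 4.4704 mol.
Mass of H2O = 4.4704 × 18.016 = 80.538 g.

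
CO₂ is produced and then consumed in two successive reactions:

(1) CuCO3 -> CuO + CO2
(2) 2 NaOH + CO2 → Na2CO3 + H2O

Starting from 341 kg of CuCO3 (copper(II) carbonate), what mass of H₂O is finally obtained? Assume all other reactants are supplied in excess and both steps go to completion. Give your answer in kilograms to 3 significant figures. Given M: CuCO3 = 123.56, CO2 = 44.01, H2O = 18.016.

341 kg = 341000 g.
n(CuCO3) = 341000 / 123.56 = 2760 mol.
Step 1 gives a 1:1 ratio of CuCO3 to CO2, so n(CO2) = 2760 mol.
In step 2 the CO2:H2O ratio is 1:1, so n(H2O) = 2760 mol.
Mass of H2O = 2760 × 18.016 = 49720 g = 49.7 kg.

49.7 kg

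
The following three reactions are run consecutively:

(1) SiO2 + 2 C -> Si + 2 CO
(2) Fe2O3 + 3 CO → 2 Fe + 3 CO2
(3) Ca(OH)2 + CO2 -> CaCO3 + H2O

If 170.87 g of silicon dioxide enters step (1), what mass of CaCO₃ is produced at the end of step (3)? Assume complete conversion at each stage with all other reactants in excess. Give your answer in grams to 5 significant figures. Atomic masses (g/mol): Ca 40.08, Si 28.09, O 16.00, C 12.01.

569.23 g

M(SiO2) = 28.09 + 2(16.00) = 60.09 g/mol.
M(CaCO3) = 40.08 + 12.01 + 3(16.00) = 100.09 g/mol.
n(SiO2) = 170.87 / 60.09 = 2.84357 mol.
Reaction (1): SiO2→CO ratio 1:2 ⇒ n(CO) = 5.68714 mol.
Reaction (2): CO→CO2 ratio 3:3 ⇒ n(CO2) = 5.68714 mol.
Reaction (3): CO2→CaCO3 ratio 1:1 ⇒ n(CaCO3) = 5.68714 mol.
Mass of CaCO3 = 5.68714 × 100.09 = 569.225 g.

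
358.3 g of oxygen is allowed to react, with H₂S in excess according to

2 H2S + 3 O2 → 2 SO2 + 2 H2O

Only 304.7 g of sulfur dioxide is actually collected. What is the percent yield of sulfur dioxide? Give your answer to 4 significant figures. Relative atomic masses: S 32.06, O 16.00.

M(O2) = 2(16.00) = 32.00 g/mol.
M(SO2) = 32.06 + 2(16.00) = 64.06 g/mol.
n(O2) = 358.30 g / 32.00 g/mol = 11.197 mol.
From the equation the O2:SO2 mole ratio is 3:2, so n(SO2) = 11.197 × 2/3 = 7.4646 mol.
Mass of SO2 = 7.4646 mol × 64.06 g/mol = 478.18 g.
This is the theoretical yield. Percent yield = 304.7 g / 478.18 g × 100% = 63.721%.

63.72 %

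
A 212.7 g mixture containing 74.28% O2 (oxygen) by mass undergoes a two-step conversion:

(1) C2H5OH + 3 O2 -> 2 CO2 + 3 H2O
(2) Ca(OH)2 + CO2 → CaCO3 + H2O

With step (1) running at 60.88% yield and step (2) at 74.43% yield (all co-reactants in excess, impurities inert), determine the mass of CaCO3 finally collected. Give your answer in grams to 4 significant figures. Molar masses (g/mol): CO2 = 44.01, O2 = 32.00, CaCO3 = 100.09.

Pure O2 = 212.7 × 0.7428 = 157.99 g.
n(O2) = 157.99 / 32.00 = 4.9373 mol.
Step 1 (O2:CO2 = 3:2): theoretical n(CO2) = 3.2915 mol; at 60.88% yield, n(CO2) = 2.0039 mol.
Step 2 (CO2:CaCO3 = 1:1): theoretical n(CaCO3) = 2.0039 mol, so theoretical mass = 2.0039 × 100.09 = 200.57 g.
At 74.43% yield, actual mass of CaCO3 = 200.57 × 0.7443 = 149.28 g.

149.3 g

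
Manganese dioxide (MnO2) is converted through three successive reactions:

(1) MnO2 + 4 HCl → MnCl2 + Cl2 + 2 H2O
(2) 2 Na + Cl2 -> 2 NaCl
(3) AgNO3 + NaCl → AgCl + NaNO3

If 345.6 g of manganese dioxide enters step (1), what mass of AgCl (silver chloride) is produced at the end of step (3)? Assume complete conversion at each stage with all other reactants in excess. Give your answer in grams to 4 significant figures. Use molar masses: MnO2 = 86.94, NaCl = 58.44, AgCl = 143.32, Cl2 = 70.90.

1139 g

n(MnO2) = 345.6 / 86.94 = 3.9752 mol.
Reaction (1): MnO2→Cl2 ratio 1:1 ⇒ n(Cl2) = 3.9752 mol.
Reaction (2): Cl2→NaCl ratio 1:2 ⇒ n(NaCl) = 7.9503 mol.
Reaction (3): NaCl→AgCl ratio 1:1 ⇒ n(AgCl) = 7.9503 mol.
Mass of AgCl = 7.9503 × 143.32 = 1139.4 g.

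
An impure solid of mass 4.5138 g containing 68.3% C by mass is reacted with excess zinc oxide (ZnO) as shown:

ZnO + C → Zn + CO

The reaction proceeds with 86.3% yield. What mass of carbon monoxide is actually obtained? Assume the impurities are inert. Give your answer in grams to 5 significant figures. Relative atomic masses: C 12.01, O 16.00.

Pure C available = 4.5138 g × 0.683 = 3.08293 g.
M(C) = 12.01 g/mol.
M(CO) = 12.01 + 16.00 = 28.01 g/mol.
n(C) = 3.08293 g / 12.01 g/mol = 0.256697 mol.
From the equation the C:CO mole ratio is 1:1, so n(CO) = 0.256697 × 1/1 = 0.256697 mol.
Mass of CO = 0.256697 mol × 28.01 g/mol = 7.19007 g.
Actual mass collected = 7.19007 g × 0.863 = 6.20503 g.

6.2050 g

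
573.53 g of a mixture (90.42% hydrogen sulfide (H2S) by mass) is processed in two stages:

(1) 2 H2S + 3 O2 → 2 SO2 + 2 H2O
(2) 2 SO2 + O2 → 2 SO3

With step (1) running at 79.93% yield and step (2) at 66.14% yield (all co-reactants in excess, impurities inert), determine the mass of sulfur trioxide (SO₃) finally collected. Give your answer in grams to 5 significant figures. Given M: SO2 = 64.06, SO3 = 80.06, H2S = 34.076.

Pure H2S = 573.53 × 0.9042 = 518.586 g.
n(H2S) = 518.586 / 34.076 = 15.2185 mol.
Step 1 (H2S:SO2 = 2:2): theoretical n(SO2) = 15.2185 mol; at 79.93% yield, n(SO2) = 12.1642 mol.
Step 2 (SO2:SO3 = 2:2): theoretical n(SO3) = 12.1642 mol, so theoretical mass = 12.1642 × 80.06 = 973.862 g.
At 66.14% yield, actual mass of SO3 = 973.862 × 0.6614 = 644.112 g.

644.11 g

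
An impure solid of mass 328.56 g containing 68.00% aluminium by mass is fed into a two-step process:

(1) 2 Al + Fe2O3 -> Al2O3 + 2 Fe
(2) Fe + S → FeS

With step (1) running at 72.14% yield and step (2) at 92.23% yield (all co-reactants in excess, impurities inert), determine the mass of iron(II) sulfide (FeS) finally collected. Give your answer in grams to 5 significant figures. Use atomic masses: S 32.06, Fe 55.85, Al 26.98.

Pure Al = 328.56 × 0.6800 = 223.421 g.
M(Al) = 26.98 g/mol.
M(FeS) = 55.85 + 32.06 = 87.91 g/mol.
n(Al) = 223.421 / 26.98 = 8.28098 mol.
Step 1 (Al:Fe = 2:2): theoretical n(Fe) = 8.28098 mol; at 72.14% yield, n(Fe) = 5.97390 mol.
Step 2 (Fe:FeS = 1:1): theoretical n(FeS) = 5.97390 mol, so theoretical mass = 5.97390 × 87.91 = 525.165 g.
At 92.23% yield, actual mass of FeS = 525.165 × 0.9223 = 484.360 g.

484.36 g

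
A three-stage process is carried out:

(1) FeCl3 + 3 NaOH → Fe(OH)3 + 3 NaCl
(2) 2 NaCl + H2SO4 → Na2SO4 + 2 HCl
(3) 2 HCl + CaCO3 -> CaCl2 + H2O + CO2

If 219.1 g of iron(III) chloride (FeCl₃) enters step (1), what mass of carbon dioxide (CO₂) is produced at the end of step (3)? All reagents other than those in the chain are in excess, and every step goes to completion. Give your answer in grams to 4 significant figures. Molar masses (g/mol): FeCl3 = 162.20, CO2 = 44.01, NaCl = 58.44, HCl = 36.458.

n(FeCl3) = 219.1 / 162.20 = 1.3508 mol.
Reaction (1): FeCl3→NaCl ratio 1:3 ⇒ n(NaCl) = 4.0524 mol.
Reaction (2): NaCl→HCl ratio 2:2 ⇒ n(HCl) = 4.0524 mol.
Reaction (3): HCl→CO2 ratio 2:1 ⇒ n(CO2) = 2.0262 mol.
Mass of CO2 = 2.0262 × 44.01 = 89.173 g.

89.17 g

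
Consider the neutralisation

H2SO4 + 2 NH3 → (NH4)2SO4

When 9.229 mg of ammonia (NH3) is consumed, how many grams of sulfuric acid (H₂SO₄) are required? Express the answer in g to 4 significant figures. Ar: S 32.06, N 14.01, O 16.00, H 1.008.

0.02657 g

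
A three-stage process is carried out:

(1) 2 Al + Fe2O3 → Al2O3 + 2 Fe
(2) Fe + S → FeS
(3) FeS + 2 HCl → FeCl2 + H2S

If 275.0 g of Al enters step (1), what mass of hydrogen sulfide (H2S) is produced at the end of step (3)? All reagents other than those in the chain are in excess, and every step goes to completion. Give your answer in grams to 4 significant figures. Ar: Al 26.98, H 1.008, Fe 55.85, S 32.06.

M(Al) = 26.98 g/mol.
M(H2S) = 2(1.008) + 32.06 = 34.076 g/mol.
n(Al) = 275.0 / 26.98 = 10.193 mol.
Reaction (1): Al→Fe ratio 2:2 ⇒ n(Fe) = 10.193 mol.
Reaction (2): Fe→FeS ratio 1:1 ⇒ n(FeS) = 10.193 mol.
Reaction (3): FeS→H2S ratio 1:1 ⇒ n(H2S) = 10.193 mol.
Mass of H2S = 10.193 × 34.076 = 347.33 g.

347.3 g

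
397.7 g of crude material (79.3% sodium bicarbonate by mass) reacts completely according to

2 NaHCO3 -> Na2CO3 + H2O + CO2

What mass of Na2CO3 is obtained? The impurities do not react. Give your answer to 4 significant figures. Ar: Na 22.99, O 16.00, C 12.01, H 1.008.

Mass of pure NaHCO3 = 397.7 g × 0.793 = 315.38 g.
M(NaHCO3) = 22.99 + 1.008 + 12.01 + 3(16.00) = 84.008 g/mol.
M(Na2CO3) = 2(22.99) + 12.01 + 3(16.00) = 105.99 g/mol.
n(NaHCO3) = 315.38 g / 84.008 g/mol = 3.7541 mol.
From the equation the NaHCO3:Na2CO3 mole ratio is 2:1, so n(Na2CO3) = 3.7541 × 1/2 = 1.8771 mol.
Mass of Na2CO3 = 1.8771 mol × 105.99 g/mol = 198.95 g.

198.9 g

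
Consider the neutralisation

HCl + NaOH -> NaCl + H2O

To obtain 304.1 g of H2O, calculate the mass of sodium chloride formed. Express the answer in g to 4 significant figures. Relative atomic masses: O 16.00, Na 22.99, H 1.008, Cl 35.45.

986.4 g

M(H2O) = 2(1.008) + 16.00 = 18.016 g/mol.
M(NaCl) = 22.99 + 35.45 = 58.44 g/mol.
n(H2O) = 304.10 g / 18.016 g/mol = 16.879 mol.
From the equation the H2O:NaCl mole ratio is 1:1, so n(NaCl) = 16.879 × 1/1 = 16.879 mol.
Mass of NaCl = 16.879 mol × 58.44 g/mol = 986.43 g.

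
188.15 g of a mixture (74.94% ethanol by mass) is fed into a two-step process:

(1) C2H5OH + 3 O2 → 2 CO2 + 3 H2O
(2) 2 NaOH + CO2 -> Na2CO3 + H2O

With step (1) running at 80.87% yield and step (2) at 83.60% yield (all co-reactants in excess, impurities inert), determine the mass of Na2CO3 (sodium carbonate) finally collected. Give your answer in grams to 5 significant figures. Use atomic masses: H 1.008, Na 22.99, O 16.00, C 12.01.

Pure C2H5OH = 188.15 × 0.7494 = 141.000 g.
M(C2H5OH) = 2(12.01) + 6(1.008) + 16.00 = 46.068 g/mol.
M(Na2CO3) = 2(22.99) + 12.01 + 3(16.00) = 105.99 g/mol.
n(C2H5OH) = 141.000 / 46.068 = 3.06068 mol.
Step 1 (C2H5OH:CO2 = 1:2): theoretical n(CO2) = 6.12137 mol; at 80.87% yield, n(CO2) = 4.95035 mol.
Step 2 (CO2:Na2CO3 = 1:1): theoretical n(Na2CO3) = 4.95035 mol, so theoretical mass = 4.95035 × 105.99 = 524.688 g.
At 83.60% yield, actual mass of Na2CO3 = 524.688 × 0.8360 = 438.639 g.

438.64 g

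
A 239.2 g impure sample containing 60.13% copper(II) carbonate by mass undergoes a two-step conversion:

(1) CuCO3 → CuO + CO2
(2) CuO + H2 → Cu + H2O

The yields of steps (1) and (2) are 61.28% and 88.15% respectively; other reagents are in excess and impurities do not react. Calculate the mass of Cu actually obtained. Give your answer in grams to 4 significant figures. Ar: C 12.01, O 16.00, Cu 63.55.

Pure CuCO3 = 239.2 × 0.6013 = 143.83 g.
M(CuCO3) = 63.55 + 12.01 + 3(16.00) = 123.56 g/mol.
M(Cu) = 63.55 g/mol.
n(CuCO3) = 143.83 / 123.56 = 1.1641 mol.
Step 1 (CuCO3:CuO = 1:1): theoretical n(CuO) = 1.1641 mol; at 61.28% yield, n(CuO) = 0.71333 mol.
Step 2 (CuO:Cu = 1:1): theoretical n(Cu) = 0.71333 mol, so theoretical mass = 0.71333 × 63.55 = 45.332 g.
At 88.15% yield, actual mass of Cu = 45.332 × 0.8815 = 39.961 g.

39.96 g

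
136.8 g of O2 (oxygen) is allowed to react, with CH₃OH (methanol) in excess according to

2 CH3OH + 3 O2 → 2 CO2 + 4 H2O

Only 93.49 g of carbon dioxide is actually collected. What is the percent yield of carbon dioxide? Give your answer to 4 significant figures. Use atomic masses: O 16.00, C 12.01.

74.54 %

M(O2) = 2(16.00) = 32.00 g/mol.
M(CO2) = 12.01 + 2(16.00) = 44.01 g/mol.
n(O2) = 136.80 g / 32.00 g/mol = 4.2750 mol.
From the equation the O2:CO2 mole ratio is 3:2, so n(CO2) = 4.2750 × 2/3 = 2.8500 mol.
Mass of CO2 = 2.8500 mol × 44.01 g/mol = 125.43 g.
This is the theoretical yield. Percent yield = 93.49 g / 125.43 g × 100% = 74.536%.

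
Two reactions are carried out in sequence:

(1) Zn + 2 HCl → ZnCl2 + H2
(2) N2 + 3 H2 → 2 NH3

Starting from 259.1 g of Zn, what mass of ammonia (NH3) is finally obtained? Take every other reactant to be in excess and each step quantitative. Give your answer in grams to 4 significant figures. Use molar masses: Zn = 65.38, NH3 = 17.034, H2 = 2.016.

n(Zn) = 259.10 / 65.38 = 3.9630 mol.
Step 1 gives a 1:1 ratio of Zn to H2, so n(H2) = 3.9630 mol.
In step 2 the H2:NH3 ratio is 3:2, so n(NH3) = 2.6420 mol.
Mass of NH3 = 2.6420 × 17.034 = 45.004 g.

45.00 g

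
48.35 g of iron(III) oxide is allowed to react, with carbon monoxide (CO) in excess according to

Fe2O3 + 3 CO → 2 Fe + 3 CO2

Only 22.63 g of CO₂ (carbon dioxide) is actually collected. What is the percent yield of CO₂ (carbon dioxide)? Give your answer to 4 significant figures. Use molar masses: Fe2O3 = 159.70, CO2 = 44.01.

n(Fe2O3) = 48.350 g / 159.70 g/mol = 0.30276 mol.
From the equation the Fe2O3:CO2 mole ratio is 1:3, so n(CO2) = 0.30276 × 3/1 = 0.90827 mol.
Mass of CO2 = 0.90827 mol × 44.01 g/mol = 39.973 g.
This is the theoretical yield. Percent yield = 22.63 g / 39.973 g × 100% = 56.614%.

56.61 %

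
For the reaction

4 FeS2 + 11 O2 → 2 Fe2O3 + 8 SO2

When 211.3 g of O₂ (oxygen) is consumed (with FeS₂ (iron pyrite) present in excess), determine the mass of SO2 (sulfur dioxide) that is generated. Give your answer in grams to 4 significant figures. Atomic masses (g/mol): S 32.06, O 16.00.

307.6 g

M(O2) = 2(16.00) = 32.00 g/mol.
M(SO2) = 32.06 + 2(16.00) = 64.06 g/mol.
n(O2) = 211.30 g / 32.00 g/mol = 6.6031 mol.
From the equation the O2:SO2 mole ratio is 11:8, so n(SO2) = 6.6031 × 8/11 = 4.8023 mol.
Mass of SO2 = 4.8023 mol × 64.06 g/mol = 307.63 g.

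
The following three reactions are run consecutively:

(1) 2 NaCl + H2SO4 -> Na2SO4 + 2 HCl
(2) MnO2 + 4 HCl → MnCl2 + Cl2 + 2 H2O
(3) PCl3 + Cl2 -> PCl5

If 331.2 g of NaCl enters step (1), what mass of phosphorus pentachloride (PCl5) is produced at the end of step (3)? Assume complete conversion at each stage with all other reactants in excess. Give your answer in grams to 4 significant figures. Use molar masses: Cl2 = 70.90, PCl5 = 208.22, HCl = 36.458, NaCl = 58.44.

n(NaCl) = 331.2 / 58.44 = 5.6674 mol.
Reaction (1): NaCl→HCl ratio 2:2 ⇒ n(HCl) = 5.6674 mol.
Reaction (2): HCl→Cl2 ratio 4:1 ⇒ n(Cl2) = 1.4168 mol.
Reaction (3): Cl2→PCl5 ratio 1:1 ⇒ n(PCl5) = 1.4168 mol.
Mass of PCl5 = 1.4168 × 208.22 = 295.01 g.

295.0 g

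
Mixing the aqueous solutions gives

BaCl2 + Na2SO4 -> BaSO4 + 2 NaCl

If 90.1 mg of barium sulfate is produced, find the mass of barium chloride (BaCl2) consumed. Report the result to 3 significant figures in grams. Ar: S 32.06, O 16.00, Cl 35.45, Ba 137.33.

M(BaSO4) = 137.33 + 32.06 + 4(16.00) = 233.39 g/mol.
M(BaCl2) = 137.33 + 2(35.45) = 208.23 g/mol.
Convert: 90.1 mg = 0.09010 g.
n(BaSO4) = 0.09010 g / 233.39 g/mol = 0.0003860 mol.
From the equation the BaSO4:BaCl2 mole ratio is 1:1, so n(BaCl2) = 0.0003860 × 1/1 = 0.0003860 mol.
Mass of BaCl2 = 0.0003860 mol × 208.23 g/mol = 0.08039 g.

0.0804 g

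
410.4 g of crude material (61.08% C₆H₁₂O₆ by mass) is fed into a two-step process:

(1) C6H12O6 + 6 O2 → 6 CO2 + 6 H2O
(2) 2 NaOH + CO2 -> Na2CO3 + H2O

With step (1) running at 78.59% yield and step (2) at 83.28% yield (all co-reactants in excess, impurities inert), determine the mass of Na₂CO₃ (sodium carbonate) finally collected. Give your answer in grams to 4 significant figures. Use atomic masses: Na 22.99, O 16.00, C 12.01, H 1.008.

Pure C6H12O6 = 410.4 × 0.6108 = 250.67 g.
M(C6H12O6) = 6(12.01) + 12(1.008) + 6(16.00) = 180.156 g/mol.
M(Na2CO3) = 2(22.99) + 12.01 + 3(16.00) = 105.99 g/mol.
n(C6H12O6) = 250.67 / 180.156 = 1.3914 mol.
Step 1 (C6H12O6:CO2 = 1:6): theoretical n(CO2) = 8.3485 mol; at 78.59% yield, n(CO2) = 6.5611 mol.
Step 2 (CO2:Na2CO3 = 1:1): theoretical n(Na2CO3) = 6.5611 mol, so theoretical mass = 6.5611 × 105.99 = 695.41 g.
At 83.28% yield, actual mass of Na2CO3 = 695.41 × 0.8328 = 579.14 g.

579.1 g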